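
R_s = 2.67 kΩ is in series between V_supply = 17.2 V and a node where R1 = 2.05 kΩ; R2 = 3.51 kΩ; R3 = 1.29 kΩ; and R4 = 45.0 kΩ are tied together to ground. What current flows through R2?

Combine the parallel branches: R_p = (1/2.05 + 1/3.51 + 1/1.29 + 1/45.0)⁻¹ = 0.6369 kΩ.
V_A by voltage divider: V_A = 17.2 × 0.6369/(2.67 + 0.6369) = 3.313 V.
I(R2) = V_A / R2 = 3.313/3.51 = 0.9438 mA.
(Check via current divider: I_total = 5.201 mA; share G_k/ΣG = 0.1815 → same result.)

I ≈ 0.944 mA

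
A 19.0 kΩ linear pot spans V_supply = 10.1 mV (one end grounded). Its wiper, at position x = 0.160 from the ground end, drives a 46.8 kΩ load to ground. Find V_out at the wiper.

The pot divides into 15.96 kΩ above the wiper and 3.040 kΩ below.
R_L loads the lower segment: effective lower R = 2.855 kΩ.
Then V_out = V_supply · 2.855/(15.96 + 2.855) = 1.532 mV.

V_out ≈ 1.53 mV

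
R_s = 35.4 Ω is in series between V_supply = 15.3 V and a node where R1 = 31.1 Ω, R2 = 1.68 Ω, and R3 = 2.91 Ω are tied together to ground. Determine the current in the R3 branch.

Equivalent of the parallel group: R_p = 1.030 Ω.
V_A = 15.3 × 1.030/36.43 = 0.4325 V.
Branch current I = V_A/R3 = 0.4325/2.91 = 0.1486 A.

I ≈ 0.149 A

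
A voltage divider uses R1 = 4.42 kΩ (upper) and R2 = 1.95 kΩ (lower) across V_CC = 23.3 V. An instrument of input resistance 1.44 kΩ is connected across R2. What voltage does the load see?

First combine the lower leg with the load: R2 ‖ R_L = 0.8283 kΩ.
Then V_out = V_CC · R2'/(R1 + R2') = 23.3 × 0.8283/5.248 = 3.677 V.

V_out ≈ 3.68 V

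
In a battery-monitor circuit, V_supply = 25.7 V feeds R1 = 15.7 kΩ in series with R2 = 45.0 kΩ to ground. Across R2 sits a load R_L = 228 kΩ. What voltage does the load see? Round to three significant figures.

First combine the lower leg with the load: R2 ‖ R_L = 37.58 kΩ.
Now apply the divider: V_out = 25.7 × 0.7053 = 18.13 V.
(Unloaded it would be 19.1 V; the load pulls it down.)

V_out ≈ 18.1 V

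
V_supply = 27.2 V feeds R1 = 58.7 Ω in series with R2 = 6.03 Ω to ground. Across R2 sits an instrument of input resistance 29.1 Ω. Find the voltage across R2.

V_out ≈ 2.13 V

First combine the lower leg with the load: R2 ‖ R_L = 4.995 Ω.
Then V_out = V_supply · R2'/(R1 + R2') = 27.2 × 4.995/63.69 = 2.133 V.
(Unloaded it would be 2.53 V; the load pulls it down.)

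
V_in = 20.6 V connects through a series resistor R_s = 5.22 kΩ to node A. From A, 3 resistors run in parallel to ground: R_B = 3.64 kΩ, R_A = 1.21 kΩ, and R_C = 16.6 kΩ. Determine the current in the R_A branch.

Equivalent of the parallel group: R_p = 0.8610 kΩ.
Node voltage V_A = V_in · R_p/(R_s + R_p) = 20.6 × 0.1416 = 2.917 V.
I(R_A) = V_A / R_A = 2.917/1.21 = 2.411 mA.
(Equivalently: I_total = 3.388 mA, then current-divider fraction G_k/ΣG = 0.7116.)

I ≈ 2.41 mA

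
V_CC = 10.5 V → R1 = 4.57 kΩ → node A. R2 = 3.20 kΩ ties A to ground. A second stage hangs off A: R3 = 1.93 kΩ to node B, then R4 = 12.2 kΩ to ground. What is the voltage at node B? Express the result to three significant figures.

V_B ≈ 3.29 V

Node A sees R2 in parallel with the series input of stage 2, R3 + R4 = 14.13 kΩ.
Effective lower resistance at A: R2 ‖ 14.13 = 2.609 kΩ.
V_A = 10.5 × 2.609/(4.57 + 2.609) = 3.816 V.
V_B = V_A × 0.8634 = 3.295 V.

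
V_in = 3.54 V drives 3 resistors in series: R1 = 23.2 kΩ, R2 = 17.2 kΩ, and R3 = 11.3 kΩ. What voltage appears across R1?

V ≈ 1.59 V

Series total: ΣR = 23.2 + 17.2 + 11.3 = 51.70 kΩ.
By the voltage-divider rule, V = 3.54 × 23.20/51.70 = 1.589 V.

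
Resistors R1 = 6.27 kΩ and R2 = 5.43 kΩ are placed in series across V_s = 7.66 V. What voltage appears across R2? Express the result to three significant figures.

Total series resistance ΣR = 6.27 + 5.43 = 11.70 kΩ.
V = V_s · R/ΣR = 7.66 × 0.4641 = 3.555 V.

V ≈ 3.56 V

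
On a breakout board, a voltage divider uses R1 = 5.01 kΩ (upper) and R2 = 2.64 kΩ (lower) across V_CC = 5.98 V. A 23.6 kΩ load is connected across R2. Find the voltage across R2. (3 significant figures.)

V_out ≈ 1.92 V

R2 ‖ R_L = (2.64 × 23.6)/(2.64 + 23.6) = 2.374 kΩ.
Then V_out = V_CC · R2'/(R1 + R2') = 5.98 × 2.374/7.384 = 1.923 V.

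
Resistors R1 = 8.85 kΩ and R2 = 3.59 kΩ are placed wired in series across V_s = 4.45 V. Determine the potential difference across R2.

V ≈ 1.28 V

Total series resistance ΣR = 8.85 + 3.59 = 12.44 kΩ.
By the voltage-divider rule, V = 4.45 × 3.590/12.44 = 1.284 V.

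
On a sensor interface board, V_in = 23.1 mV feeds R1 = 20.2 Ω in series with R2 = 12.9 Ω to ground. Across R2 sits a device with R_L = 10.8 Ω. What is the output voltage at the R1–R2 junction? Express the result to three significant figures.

The load sits in parallel with R2, giving an effective lower resistance R2' = R2·R_L/(R2+R_L) = 5.878 Ω.
Now apply the divider: V_out = 23.1 × 0.2254 = 5.207 mV.

V_out ≈ 5.21 mV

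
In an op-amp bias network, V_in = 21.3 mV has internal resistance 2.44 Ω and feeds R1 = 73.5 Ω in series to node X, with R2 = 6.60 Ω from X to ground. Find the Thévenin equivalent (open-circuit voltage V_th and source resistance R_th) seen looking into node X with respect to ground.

R1' = 2.44 + 73.5 = 75.94 Ω (source resistance + R1).
Open-circuit (no load on X): V_th = V_in · R2/(R1' + R2) = 21.3 × 6.60/(75.94 + 6.60) = 1.703 mV.
With V_in suppressed (replaced by a short), R_th = R1' ‖ R2 = (75.94 × 6.60)/(75.94 + 6.60) = 6.072 Ω.

V_th ≈ 1.70 mV, R_th ≈ 6.07 Ω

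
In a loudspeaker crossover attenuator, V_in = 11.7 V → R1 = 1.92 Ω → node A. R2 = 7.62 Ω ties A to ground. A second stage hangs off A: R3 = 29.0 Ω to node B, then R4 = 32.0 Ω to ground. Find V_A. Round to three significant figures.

V_A ≈ 9.12 V

Node A sees R2 in parallel with the series input of stage 2, R3 + R4 = 61.00 Ω.
Effective lower resistance at A: R2 ‖ 61.00 = 6.774 Ω.
So V_A = 11.7 × 0.7792 = 9.116 V.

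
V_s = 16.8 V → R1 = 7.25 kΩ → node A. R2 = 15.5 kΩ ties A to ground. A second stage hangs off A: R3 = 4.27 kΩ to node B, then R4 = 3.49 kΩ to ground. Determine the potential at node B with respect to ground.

The second stage (R3 + R4 = 7.760 kΩ) loads node A in parallel with R2.
R2 ‖ (R3+R4) = 5.171 kΩ.
First divider: V_A = V_s · 5.171/(7.25 + 5.171) = 6.994 V.
Then the unloaded second divider: V_B = V_A × R4/(R3+R4) = 6.994 × 0.4497 = 3.146 V.

V_B ≈ 3.15 V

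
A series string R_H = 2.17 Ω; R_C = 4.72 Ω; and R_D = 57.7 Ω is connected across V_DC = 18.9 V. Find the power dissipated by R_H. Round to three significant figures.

P ≈ 0.186 W

ΣR = 64.59 Ω → I = 18.9/64.59 = 0.2926 A.
P = I²R = 0.08562 × 2.17 = 0.1858 W.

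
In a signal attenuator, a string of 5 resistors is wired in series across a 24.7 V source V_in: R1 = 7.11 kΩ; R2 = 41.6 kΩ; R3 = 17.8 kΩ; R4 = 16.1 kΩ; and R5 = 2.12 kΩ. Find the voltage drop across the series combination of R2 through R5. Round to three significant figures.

V ≈ 22.6 V

Series total: ΣR = 7.11 + 41.6 + 17.8 + 16.1 + 2.12 = 84.73 kΩ.
R_{R2..R5} = 41.6 + 17.8 + 16.1 + 2.12 = 77.62 kΩ.
Voltage divider: V = V_in · (77.62 / 84.73) = 24.7 × 0.9161 = 22.63 V.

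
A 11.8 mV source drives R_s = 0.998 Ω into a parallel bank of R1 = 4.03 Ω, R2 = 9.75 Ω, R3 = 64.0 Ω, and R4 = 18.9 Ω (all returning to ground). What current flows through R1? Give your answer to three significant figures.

I ≈ 2.06 mA

Combine the parallel branches: R_p = (1/4.03 + 1/9.75 + 1/64.0 + 1/18.9)⁻¹ = 2.385 Ω.
Node voltage V_A = V_supply · R_p/(R_s + R_p) = 11.8 × 0.7050 = 8.319 mV.
Branch current I = V_A/R1 = 8.319/4.03 = 2.064 mA.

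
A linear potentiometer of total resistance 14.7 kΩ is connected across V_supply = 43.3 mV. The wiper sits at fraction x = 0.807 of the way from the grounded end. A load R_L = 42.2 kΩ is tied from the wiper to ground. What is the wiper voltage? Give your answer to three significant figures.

V_out ≈ 33.1 mV

Split the track: R_lower = x·R_p = 11.86 kΩ, R_upper = (1−x)·R_p = 2.837 kΩ.
(x·R_p) ‖ R_L = 9.260 kΩ.
Then V_out = V_supply · 9.260/(2.837 + 9.260) = 33.14 mV.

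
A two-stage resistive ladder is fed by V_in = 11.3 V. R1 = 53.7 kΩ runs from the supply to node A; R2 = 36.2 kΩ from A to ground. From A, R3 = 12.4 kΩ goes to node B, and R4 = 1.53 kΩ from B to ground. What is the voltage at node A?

V_A ≈ 1.78 V

The second stage (R3 + R4 = 13.93 kΩ) loads node A in parallel with R2.
Effective lower resistance at A: R2 ‖ 13.93 = 10.06 kΩ.
So V_A = 11.3 × 0.1578 = 1.783 V.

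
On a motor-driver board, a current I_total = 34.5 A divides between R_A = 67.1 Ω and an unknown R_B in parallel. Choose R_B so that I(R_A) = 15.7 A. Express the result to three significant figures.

R_B ≈ 56.0 Ω

In a two-way split, I_A/I_total = R_B/(R_A + R_B).
15.7/34.5 = R_B/(R_A + R_B) → R_B = R_A · (0.4551)/(1 − 0.4551) = 67.1 × 0.8351 = 56.04 Ω.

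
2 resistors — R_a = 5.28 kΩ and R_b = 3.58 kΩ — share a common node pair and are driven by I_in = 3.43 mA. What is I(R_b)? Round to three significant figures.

I ≈ 2.04 mA

For two parallel branches, I_k = I_in · (other R)/(sum of R).
I(R_b) = 3.43 × 5.28/(5.28 + 3.58) = 3.43 × 0.5959 = 2.044 mA.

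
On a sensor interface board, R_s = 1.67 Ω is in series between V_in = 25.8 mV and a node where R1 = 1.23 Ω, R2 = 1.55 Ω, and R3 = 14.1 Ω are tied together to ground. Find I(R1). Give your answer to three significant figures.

Equivalent of the parallel group: R_p = 0.6540 Ω.
V_A by voltage divider: V_A = 25.8 × 0.6540/(1.67 + 0.6540) = 7.260 mV.
I(R1) = V_A / R1 = 7.260/1.23 = 5.903 mA.

I ≈ 5.90 mA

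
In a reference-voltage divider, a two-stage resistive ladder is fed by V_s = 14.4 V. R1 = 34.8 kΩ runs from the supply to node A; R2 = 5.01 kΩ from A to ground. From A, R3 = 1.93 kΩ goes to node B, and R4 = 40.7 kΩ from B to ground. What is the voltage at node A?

V_A ≈ 1.64 V

The second stage (R3 + R4 = 42.63 kΩ) loads node A in parallel with R2.
Effective lower resistance at A: R2 ‖ 42.63 = 4.483 kΩ.
V_A = 14.4 × 4.483/(34.8 + 4.483) = 1.643 V.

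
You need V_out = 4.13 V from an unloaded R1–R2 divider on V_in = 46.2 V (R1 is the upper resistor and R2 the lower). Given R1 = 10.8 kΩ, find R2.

R2 ≈ 1.06 kΩ

The divider ratio is R2/(R1+R2) = 4.13/46.2 = 0.08939.
R2 = R1 · 0.08939/(1 − 0.08939) = 1.060 kΩ.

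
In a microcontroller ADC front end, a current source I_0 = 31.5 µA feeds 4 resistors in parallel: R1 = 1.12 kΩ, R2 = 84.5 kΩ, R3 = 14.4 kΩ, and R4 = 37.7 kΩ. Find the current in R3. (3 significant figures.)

I ≈ 2.19 µA

Conductances: ΣG = 1/1.12 + 1/84.5 + 1/14.4 + 1/37.7 = 1.001 (1/kΩ).
Current divider: I(R3) = I_0 · G_k/ΣG = 31.5 × (0.06944/1.001) = 31.5 × 0.06940 = 2.186 µA.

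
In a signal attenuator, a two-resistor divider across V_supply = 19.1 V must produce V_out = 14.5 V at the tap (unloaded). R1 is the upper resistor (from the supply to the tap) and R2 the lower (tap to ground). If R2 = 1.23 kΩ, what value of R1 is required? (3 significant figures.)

R1 ≈ 0.390 kΩ

The divider ratio is R2/(R1+R2) = 14.5/19.1 = 0.7592.
Rearranging, R1 = R2·(1−k)/k = 1.23 × 0.3172 = 0.3902 kΩ.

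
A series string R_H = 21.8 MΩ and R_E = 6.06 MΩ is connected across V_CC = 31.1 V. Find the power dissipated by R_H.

P ≈ 27.2 µW

The common current is I = 31.1/27.86 = 1.116 µA.
V(R_H) = I·R = 24.34 V; P = V·I = 24.34 × 1.116 = 27.17 µW.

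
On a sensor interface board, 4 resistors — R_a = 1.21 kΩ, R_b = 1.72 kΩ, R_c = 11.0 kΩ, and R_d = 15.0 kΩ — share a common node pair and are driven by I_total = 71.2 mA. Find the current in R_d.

Total conductance ΣG = 1/1.21 + 1/1.72 + 1/11.0 + 1/15.0 = 1.565 (units of 1/kΩ).
R_d takes the fraction G_k/ΣG = 0.06667/1.565 = 0.04259, so I = 71.2 × 0.04259 = 3.032 mA.

I ≈ 3.03 mA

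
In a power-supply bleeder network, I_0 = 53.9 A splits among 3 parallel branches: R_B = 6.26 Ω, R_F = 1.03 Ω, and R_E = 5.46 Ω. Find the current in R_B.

I ≈ 6.55 A

Conductances: ΣG = 1/6.26 + 1/1.03 + 1/5.46 = 1.314 (1/Ω).
Current divider: I(R_B) = I_0 · G_k/ΣG = 53.9 × (0.1597/1.314) = 53.9 × 0.1216 = 6.554 A.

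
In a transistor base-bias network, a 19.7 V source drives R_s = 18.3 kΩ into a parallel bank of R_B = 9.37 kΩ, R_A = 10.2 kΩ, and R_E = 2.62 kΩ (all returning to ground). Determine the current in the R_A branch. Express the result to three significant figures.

I ≈ 0.165 mA

Equivalent of the parallel group: R_p = 1.705 kΩ.
V_A = 19.7 × 1.705/20.01 = 1.679 V.
Branch current I = V_A/R_A = 1.679/10.2 = 0.1646 mA.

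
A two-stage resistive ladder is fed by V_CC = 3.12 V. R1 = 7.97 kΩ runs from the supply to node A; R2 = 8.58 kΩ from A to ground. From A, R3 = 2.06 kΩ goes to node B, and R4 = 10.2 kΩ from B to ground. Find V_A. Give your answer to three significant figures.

Looking into the second stage from A: R3 + R4 = 12.26 kΩ appears in parallel with R2.
R2 ‖ (R3+R4) = 5.048 kΩ.
V_A = 3.12 × 5.048/(7.97 + 5.048) = 1.210 V.

V_A ≈ 1.21 V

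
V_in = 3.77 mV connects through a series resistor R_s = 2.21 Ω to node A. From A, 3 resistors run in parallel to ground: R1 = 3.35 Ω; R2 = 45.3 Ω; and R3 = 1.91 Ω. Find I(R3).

I ≈ 0.689 mA

Parallel bank: R_p = 1/(1/3.35 + 1/45.3 + 1/1.91) = 1.185 Ω.
Node voltage V_A = V_in · R_p/(R_s + R_p) = 3.77 × 0.3490 = 1.316 mV.
I(R3) = V_A / R3 = 1.316/1.91 = 0.6888 mA.
(Check via current divider: I_total = 1.111 mA; share G_k/ΣG = 0.6202 → same result.)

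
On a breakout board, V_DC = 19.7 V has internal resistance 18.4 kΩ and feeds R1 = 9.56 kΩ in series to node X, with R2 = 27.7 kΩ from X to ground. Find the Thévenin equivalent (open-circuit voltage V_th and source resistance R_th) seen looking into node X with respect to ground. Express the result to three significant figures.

V_th ≈ 9.80 V, R_th ≈ 13.9 kΩ

R1' = 18.4 + 9.56 = 27.96 kΩ (source resistance + R1).
V_th is the unloaded tap voltage: V_DC · R2/(R1'+R2) = 19.7 × 0.4977 = 9.804 V.
Zeroing V_DC shorts the top of R1' to ground, so R_th = R1' ‖ R2 = 13.91 kΩ.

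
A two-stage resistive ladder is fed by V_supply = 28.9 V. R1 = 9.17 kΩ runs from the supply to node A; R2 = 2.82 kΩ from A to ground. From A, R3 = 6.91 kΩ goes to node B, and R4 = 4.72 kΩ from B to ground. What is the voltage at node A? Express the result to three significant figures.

Node A sees R2 in parallel with the series input of stage 2, R3 + R4 = 11.63 kΩ.
R2 ‖ (R3+R4) = 2.270 kΩ.
So V_A = 28.9 × 0.1984 = 5.734 V.

V_A ≈ 5.73 V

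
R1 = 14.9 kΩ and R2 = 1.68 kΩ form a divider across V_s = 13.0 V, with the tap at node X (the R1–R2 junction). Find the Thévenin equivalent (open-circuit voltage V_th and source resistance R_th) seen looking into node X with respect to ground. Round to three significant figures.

V_th ≈ 1.32 V, R_th ≈ 1.51 kΩ

With X open, the divider is unloaded: V_th = 13.0 × 1.68/16.58 = 1.317 V.
Zeroing V_s shorts the top of R1 to ground, so R_th = R1 ‖ R2 = 1.510 kΩ.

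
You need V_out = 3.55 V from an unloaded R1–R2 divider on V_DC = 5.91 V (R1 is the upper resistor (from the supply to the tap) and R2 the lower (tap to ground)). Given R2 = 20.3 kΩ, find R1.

V_out/V_DC = R2/(R1+R2) = 0.6007.
Rearranging, R1 = R2·(1−k)/k = 20.3 × 0.6648 = 13.50 kΩ.

R1 ≈ 13.5 kΩ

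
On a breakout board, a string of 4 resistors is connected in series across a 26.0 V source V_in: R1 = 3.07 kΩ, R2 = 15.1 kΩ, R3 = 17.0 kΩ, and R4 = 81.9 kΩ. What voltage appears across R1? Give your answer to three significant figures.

Series total: ΣR = 3.07 + 15.1 + 17.0 + 81.9 = 117.1 kΩ.
By the voltage-divider rule, V = 26.0 × 3.070/117.1 = 0.6818 V.

V ≈ 0.682 V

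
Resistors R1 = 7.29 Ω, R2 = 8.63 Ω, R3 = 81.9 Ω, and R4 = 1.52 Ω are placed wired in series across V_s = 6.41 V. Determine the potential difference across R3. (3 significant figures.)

Total series resistance ΣR = 7.29 + 8.63 + 81.9 + 1.52 = 99.34 Ω.
V = V_s · R/ΣR = 6.41 × 0.8244 = 5.285 V.

V ≈ 5.28 V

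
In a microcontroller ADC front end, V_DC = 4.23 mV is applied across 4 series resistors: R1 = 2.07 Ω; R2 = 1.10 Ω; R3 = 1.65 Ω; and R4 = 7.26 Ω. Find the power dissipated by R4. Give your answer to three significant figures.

P ≈ 0.890 µW

The common current is I = 4.23/12.08 = 0.3502 mA.
V(R4) = I·R = 2.542 mV; P = V·I = 2.542 × 0.3502 = 0.8902 µW.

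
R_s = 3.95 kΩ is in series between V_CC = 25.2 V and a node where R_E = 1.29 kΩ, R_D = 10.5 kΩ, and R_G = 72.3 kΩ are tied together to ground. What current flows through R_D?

Parallel bank: R_p = 1/(1/1.29 + 1/10.5 + 1/72.3) = 1.131 kΩ.
V_A by voltage divider: V_A = 25.2 × 1.131/(3.95 + 1.131) = 5.609 V.
I(R_D) = V_A / R_D = 5.609/10.5 = 0.5342 mA.

I ≈ 0.534 mA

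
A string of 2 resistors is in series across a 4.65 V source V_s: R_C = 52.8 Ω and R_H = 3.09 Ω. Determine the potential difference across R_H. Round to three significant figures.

ΣR = 52.8 + 3.09 = 55.89 Ω.
Voltage divider: V = V_s · (3.090 / 55.89) = 4.65 × 0.05529 = 0.2571 V.

V ≈ 0.257 V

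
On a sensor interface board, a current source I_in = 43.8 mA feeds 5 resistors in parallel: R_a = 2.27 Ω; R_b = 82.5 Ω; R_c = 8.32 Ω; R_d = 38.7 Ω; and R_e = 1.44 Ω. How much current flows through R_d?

Conductances: ΣG = 1/2.27 + 1/82.5 + 1/8.32 + 1/38.7 + 1/1.44 = 1.293 (1/Ω).
Current divider: I(R_d) = I_in · G_k/ΣG = 43.8 × (0.02584/1.293) = 43.8 × 0.01998 = 0.8752 mA.

I ≈ 0.875 mA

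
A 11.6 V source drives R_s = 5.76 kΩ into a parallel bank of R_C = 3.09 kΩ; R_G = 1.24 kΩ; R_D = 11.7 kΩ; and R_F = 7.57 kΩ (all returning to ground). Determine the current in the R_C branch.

Equivalent of the parallel group: R_p = 0.7420 kΩ.
V_A by voltage divider: V_A = 11.6 × 0.7420/(5.76 + 0.7420) = 1.324 V.
Branch current I = V_A/R_C = 1.324/3.09 = 0.4284 mA.
(Check via current divider: I_total = 1.784 mA; share G_k/ΣG = 0.2401 → same result.)

I ≈ 0.428 mA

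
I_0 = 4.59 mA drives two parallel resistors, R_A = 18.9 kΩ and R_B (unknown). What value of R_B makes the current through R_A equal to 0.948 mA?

R_B ≈ 4.92 kΩ

Two-branch current divider: I_A = I_0 · R_B/(R_A + R_B).
0.948/4.59 = R_B/(R_A + R_B) → R_B = R_A · (0.2065)/(1 − 0.2065) = 18.9 × 0.2603 = 4.920 kΩ.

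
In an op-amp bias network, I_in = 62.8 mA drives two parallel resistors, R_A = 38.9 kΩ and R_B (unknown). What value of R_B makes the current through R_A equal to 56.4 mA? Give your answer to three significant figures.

In a two-way split, I_A/I_in = R_B/(R_A + R_B).
56.4/62.8 = R_B/(R_A + R_B) → R_B = R_A · (0.8981)/(1 − 0.8981) = 38.9 × 8.813 = 342.8 kΩ.

R_B ≈ 343 kΩ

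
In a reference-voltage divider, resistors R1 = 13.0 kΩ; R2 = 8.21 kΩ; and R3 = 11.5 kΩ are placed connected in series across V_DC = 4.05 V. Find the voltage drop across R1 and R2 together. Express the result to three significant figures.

ΣR = 13.0 + 8.21 + 11.5 = 32.71 kΩ.
R_{R1..R2} = 13.0 + 8.21 = 21.21 kΩ.
By the voltage-divider rule, V = 4.05 × 21.21/32.71 = 2.626 V.

V ≈ 2.63 V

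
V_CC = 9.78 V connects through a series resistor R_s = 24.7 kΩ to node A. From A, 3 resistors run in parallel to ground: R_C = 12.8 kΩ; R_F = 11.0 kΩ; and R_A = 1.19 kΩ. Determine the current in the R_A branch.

I ≈ 0.317 mA

Parallel bank: R_p = 1/(1/12.8 + 1/11.0 + 1/1.19) = 0.9907 kΩ.
Node voltage V_A = V_CC · R_p/(R_s + R_p) = 9.78 × 0.03856 = 0.3771 V.
I(R_A) = V_A / R_A = 0.3771/1.19 = 0.3169 mA.
(Equivalently: I_total = 0.3807 mA, then current-divider fraction G_k/ΣG = 0.8325.)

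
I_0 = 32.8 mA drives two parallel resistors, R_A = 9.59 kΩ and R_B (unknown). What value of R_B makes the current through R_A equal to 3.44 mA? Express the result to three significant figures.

In a two-way split, I_A/I_0 = R_B/(R_A + R_B).
With f = 0.1049, R_B = R_A · f/(1−f) = 9.59 × 0.1172 = 1.124 kΩ.

R_B ≈ 1.12 kΩ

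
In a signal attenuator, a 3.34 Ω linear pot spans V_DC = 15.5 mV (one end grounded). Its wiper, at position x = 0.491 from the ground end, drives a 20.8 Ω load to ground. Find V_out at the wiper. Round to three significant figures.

V_out ≈ 7.32 mV

The pot divides into 1.700 Ω above the wiper and 1.640 Ω below.
R_L loads the lower segment: effective lower R = 1.520 Ω.
Loaded-divider output: V_out = 15.5 × 0.4721 = 7.317 mV.
(Unloaded: V_out = x·V_DC = 7.61 mV.)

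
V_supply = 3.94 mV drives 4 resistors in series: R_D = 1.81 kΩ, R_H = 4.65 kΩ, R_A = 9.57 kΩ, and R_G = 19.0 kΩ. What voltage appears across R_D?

V ≈ 0.204 mV

Series total: ΣR = 1.81 + 4.65 + 9.57 + 19.0 = 35.03 kΩ.
Voltage divider: V = V_supply · (1.810 / 35.03) = 3.94 × 0.05167 = 0.2036 mV.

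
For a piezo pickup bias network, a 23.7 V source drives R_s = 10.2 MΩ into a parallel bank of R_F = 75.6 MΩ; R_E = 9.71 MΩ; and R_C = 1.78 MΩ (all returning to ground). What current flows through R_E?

I ≈ 0.308 µA

Parallel bank: R_p = 1/(1/75.6 + 1/9.71 + 1/1.78) = 1.475 MΩ.
Node voltage V_A = V_s · R_p/(R_s + R_p) = 23.7 × 0.1263 = 2.994 V.
I(R_E) = V_A / R_E = 2.994/9.71 = 0.3083 µA.
(Equivalently: I_total = 2.030 µA, then current-divider fraction G_k/ΣG = 0.1519.)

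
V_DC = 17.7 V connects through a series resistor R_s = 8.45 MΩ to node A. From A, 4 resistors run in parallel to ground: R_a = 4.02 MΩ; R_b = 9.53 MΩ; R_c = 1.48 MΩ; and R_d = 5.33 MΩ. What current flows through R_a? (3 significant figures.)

I ≈ 0.390 µA

Equivalent of the parallel group: R_p = 0.8217 MΩ.
V_A by voltage divider: V_A = 17.7 × 0.8217/(8.45 + 0.8217) = 1.569 V.
I(R_a) = V_A / R_a = 1.569/4.02 = 0.3902 µA.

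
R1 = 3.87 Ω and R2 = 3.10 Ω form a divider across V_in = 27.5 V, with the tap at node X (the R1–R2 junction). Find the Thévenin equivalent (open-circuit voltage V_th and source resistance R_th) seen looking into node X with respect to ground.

V_th ≈ 12.2 V, R_th ≈ 1.72 Ω

Open-circuit (no load on X): V_th = V_in · R2/(R1 + R2) = 27.5 × 3.10/(3.870 + 3.10) = 12.23 V.
With V_in suppressed (replaced by a short), R_th = R1 ‖ R2 = (3.870 × 3.10)/(3.870 + 3.10) = 1.721 Ω.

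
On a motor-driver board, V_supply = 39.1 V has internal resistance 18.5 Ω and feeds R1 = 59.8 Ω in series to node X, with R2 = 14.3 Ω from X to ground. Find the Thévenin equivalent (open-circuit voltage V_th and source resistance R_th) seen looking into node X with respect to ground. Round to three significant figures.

V_th ≈ 6.04 V, R_th ≈ 12.1 Ω

R1' = 18.5 + 59.8 = 78.30 Ω (source resistance + R1).
With X open, the divider is unloaded: V_th = 39.1 × 14.3/92.60 = 6.038 V.
With V_supply suppressed (replaced by a short), R_th = R1' ‖ R2 = (78.30 × 14.3)/(78.30 + 14.3) = 12.09 Ω.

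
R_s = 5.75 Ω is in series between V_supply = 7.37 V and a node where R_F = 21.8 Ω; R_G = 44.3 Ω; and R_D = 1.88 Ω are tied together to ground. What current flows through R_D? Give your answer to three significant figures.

I ≈ 0.881 A

Parallel bank: R_p = 1/(1/21.8 + 1/44.3 + 1/1.88) = 1.666 Ω.
Node voltage V_A = V_supply · R_p/(R_s + R_p) = 7.37 × 0.2246 = 1.655 V.
Branch current I = V_A/R_D = 1.655/1.88 = 0.8805 A.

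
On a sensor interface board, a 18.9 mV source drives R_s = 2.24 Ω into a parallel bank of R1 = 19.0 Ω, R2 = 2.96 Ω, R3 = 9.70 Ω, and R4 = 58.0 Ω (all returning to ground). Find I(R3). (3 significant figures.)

I ≈ 0.909 mA

Equivalent of the parallel group: R_p = 1.958 Ω.
V_A = 18.9 × 1.958/4.198 = 8.814 mV.
Branch current I = V_A/R3 = 8.814/9.70 = 0.9087 mA.
(Check via current divider: I_total = 4.502 mA; share G_k/ΣG = 0.2018 → same result.)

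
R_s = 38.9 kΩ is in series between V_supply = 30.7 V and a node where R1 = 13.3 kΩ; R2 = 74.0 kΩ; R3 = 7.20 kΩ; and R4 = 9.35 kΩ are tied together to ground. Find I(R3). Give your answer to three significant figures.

I ≈ 0.304 mA

Parallel bank: R_p = 1/(1/13.3 + 1/74.0 + 1/7.20 + 1/9.35) = 2.989 kΩ.
Node voltage V_A = V_supply · R_p/(R_s + R_p) = 30.7 × 0.07136 = 2.191 V.
I(R3) = V_A / R3 = 2.191/7.20 = 0.3043 mA.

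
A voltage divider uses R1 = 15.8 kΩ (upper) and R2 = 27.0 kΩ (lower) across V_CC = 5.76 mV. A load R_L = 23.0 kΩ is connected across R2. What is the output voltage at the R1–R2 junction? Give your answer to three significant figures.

First combine the lower leg with the load: R2 ‖ R_L = 12.42 kΩ.
Then V_out = V_CC · R2'/(R1 + R2') = 5.76 × 12.42/28.22 = 2.535 mV.

V_out ≈ 2.54 mV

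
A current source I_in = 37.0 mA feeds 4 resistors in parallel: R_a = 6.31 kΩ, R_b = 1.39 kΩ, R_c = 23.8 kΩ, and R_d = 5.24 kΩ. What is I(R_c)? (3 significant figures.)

I ≈ 1.40 mA

Total conductance ΣG = 1/6.31 + 1/1.39 + 1/23.8 + 1/5.24 = 1.111 (units of 1/kΩ).
R_c takes the fraction G_k/ΣG = 0.04202/1.111 = 0.03783, so I = 37.0 × 0.03783 = 1.400 mA.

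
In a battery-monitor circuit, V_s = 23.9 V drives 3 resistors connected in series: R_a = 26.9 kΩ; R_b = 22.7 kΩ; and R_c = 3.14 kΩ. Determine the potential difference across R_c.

V ≈ 1.42 V

Total series resistance ΣR = 26.9 + 22.7 + 3.14 = 52.74 kΩ.
V = V_s · R/ΣR = 23.9 × 0.05954 = 1.423 V.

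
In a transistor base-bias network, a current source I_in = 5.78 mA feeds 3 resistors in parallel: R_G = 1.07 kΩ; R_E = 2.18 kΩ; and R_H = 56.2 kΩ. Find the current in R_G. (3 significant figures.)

ΣG = 1/1.07 + 1/2.18 + 1/56.2 = 1.411.
Current divider: I(R_G) = I_in · G_k/ΣG = 5.78 × (0.9346/1.411) = 5.78 × 0.6623 = 3.828 mA.

I ≈ 3.83 mA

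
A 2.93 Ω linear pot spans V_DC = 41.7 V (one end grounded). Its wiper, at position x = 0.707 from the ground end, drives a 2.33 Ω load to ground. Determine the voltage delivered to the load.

The pot divides into 0.8585 Ω above the wiper and 2.072 Ω below.
(x·R_p) ‖ R_L = 1.097 Ω.
Loaded-divider output: V_out = 41.7 × 0.5609 = 23.39 V.

V_out ≈ 23.4 V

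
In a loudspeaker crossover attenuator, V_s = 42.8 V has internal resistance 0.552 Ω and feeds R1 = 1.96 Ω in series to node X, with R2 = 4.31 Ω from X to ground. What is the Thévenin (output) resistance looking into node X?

R_th ≈ 1.59 Ω

R1' = 0.552 + 1.96 = 2.512 Ω (source resistance + R1).
Looking into X with the source shorted: R_th = R1'·R2/(R1'+R2) = 2.512 × 4.31/6.822 = 1.587 Ω.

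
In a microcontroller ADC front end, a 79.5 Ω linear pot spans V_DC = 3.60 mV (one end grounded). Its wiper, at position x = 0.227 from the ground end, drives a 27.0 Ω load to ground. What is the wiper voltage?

V_out ≈ 0.539 mV

The pot divides into 61.45 Ω above the wiper and 18.05 Ω below.
Lower segment in parallel with the load: 18.05 ‖ 27.0 = 10.82 Ω.
Loaded-divider output: V_out = 3.60 × 0.1497 = 0.5388 mV.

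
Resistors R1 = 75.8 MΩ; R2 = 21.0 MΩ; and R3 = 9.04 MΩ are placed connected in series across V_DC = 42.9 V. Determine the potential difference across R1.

V ≈ 30.7 V

ΣR = 75.8 + 21.0 + 9.04 = 105.8 MΩ.
Voltage divider: V = V_DC · (75.80 / 105.8) = 42.9 × 0.7162 = 30.72 V.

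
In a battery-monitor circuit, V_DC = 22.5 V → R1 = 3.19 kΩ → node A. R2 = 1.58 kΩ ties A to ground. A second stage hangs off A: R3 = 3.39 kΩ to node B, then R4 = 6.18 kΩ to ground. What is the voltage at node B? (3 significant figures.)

V_B ≈ 4.33 V

Node A sees R2 in parallel with the series input of stage 2, R3 + R4 = 9.570 kΩ.
R2 ‖ (R3+R4) = 1.356 kΩ.
So V_A = 22.5 × 0.2983 = 6.712 V.
Then the unloaded second divider: V_B = V_A × R4/(R3+R4) = 6.712 × 0.6458 = 4.334 V.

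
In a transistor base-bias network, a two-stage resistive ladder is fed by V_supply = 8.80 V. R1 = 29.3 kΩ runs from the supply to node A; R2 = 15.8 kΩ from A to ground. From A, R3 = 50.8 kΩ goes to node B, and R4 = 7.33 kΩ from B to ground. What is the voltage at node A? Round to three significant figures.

Looking into the second stage from A: R3 + R4 = 58.13 kΩ appears in parallel with R2.
R2 ‖ (R3+R4) = 12.42 kΩ.
First divider: V_A = V_supply · 12.42/(29.3 + 12.42) = 2.620 V.

V_A ≈ 2.62 V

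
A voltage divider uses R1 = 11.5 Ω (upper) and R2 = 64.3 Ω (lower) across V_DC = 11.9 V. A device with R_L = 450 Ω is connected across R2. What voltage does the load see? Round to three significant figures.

V_out ≈ 9.88 V

The load sits in parallel with R2, giving an effective lower resistance R2' = R2·R_L/(R2+R_L) = 56.26 Ω.
Voltage divider with the loaded lower leg: V_out = 11.9 × 56.26/(11.5 + 56.26) = 11.9 × 0.8303 = 9.880 V.
(Unloaded it would be 10.1 V; the load pulls it down.)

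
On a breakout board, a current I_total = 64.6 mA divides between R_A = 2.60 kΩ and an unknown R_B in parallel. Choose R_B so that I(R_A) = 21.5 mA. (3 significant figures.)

In a two-way split, I_A/I_total = R_B/(R_A + R_B).
21.5/64.6 = R_B/(R_A + R_B) → R_B = R_A · (0.3328)/(1 − 0.3328) = 2.60 × 0.4988 = 1.297 kΩ.

R_B ≈ 1.30 kΩ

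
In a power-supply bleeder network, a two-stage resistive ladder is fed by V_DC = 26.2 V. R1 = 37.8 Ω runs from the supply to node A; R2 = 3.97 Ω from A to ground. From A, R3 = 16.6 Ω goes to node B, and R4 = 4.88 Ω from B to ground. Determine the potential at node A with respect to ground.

V_A ≈ 2.13 V

Node A sees R2 in parallel with the series input of stage 2, R3 + R4 = 21.48 Ω.
R2 ‖ (R3+R4) = 3.351 Ω.
So V_A = 26.2 × 0.08143 = 2.133 V.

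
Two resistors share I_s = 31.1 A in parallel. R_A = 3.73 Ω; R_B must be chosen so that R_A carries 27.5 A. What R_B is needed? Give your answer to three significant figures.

In a two-way split, I_A/I_s = R_B/(R_A + R_B).
27.5/31.1 = R_B/(R_A + R_B) → R_B = R_A · (0.8842)/(1 − 0.8842) = 3.73 × 7.639 = 28.49 Ω.

R_B ≈ 28.5 Ω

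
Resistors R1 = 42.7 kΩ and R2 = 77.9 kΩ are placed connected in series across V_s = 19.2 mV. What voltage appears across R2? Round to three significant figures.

Total series resistance ΣR = 42.7 + 77.9 = 120.6 kΩ.
Voltage divider: V = V_s · (77.90 / 120.6) = 19.2 × 0.6459 = 12.40 mV.

V ≈ 12.4 mV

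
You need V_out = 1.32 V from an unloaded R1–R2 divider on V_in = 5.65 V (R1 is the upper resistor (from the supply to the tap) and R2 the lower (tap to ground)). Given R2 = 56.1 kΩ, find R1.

R1 ≈ 184 kΩ

V_out/V_in = R2/(R1+R2) = 0.2336.
R1 = R2·(1/k − 1) = 56.1 × 3.280 = 184.0 kΩ.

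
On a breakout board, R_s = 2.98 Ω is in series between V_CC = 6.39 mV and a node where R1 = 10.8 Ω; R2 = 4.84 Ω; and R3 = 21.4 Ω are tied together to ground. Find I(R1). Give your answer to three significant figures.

I ≈ 0.291 mA

Parallel bank: R_p = 1/(1/10.8 + 1/4.84 + 1/21.4) = 2.891 Ω.
Node voltage V_A = V_CC · R_p/(R_s + R_p) = 6.39 × 0.4924 = 3.146 mV.
Branch current I = V_A/R1 = 3.146/10.8 = 0.2913 mA.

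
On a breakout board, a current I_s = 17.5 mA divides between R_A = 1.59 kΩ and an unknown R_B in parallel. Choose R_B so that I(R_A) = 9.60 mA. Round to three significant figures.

Two-branch current divider: I_A = I_s · R_B/(R_A + R_B).
9.60/17.5 = R_B/(R_A + R_B) → R_B = R_A · (0.5486)/(1 − 0.5486) = 1.59 × 1.215 = 1.932 kΩ.

R_B ≈ 1.93 kΩ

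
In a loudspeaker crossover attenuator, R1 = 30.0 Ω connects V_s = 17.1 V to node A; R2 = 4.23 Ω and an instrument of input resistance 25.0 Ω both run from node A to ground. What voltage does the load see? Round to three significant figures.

R2 ‖ R_L = (4.23 × 25.0)/(4.23 + 25.0) = 3.618 Ω.
Voltage divider with the loaded lower leg: V_out = 17.1 × 3.618/(30.0 + 3.618) = 17.1 × 0.1076 = 1.840 V.
(Unloaded it would be 2.11 V; the load pulls it down.)

V_out ≈ 1.84 V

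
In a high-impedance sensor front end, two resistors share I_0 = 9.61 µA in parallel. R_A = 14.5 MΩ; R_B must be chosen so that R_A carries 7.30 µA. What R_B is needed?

Two-branch current divider: I_A = I_0 · R_B/(R_A + R_B).
7.30/9.61 = R_B/(R_A + R_B) → R_B = R_A · (0.7596)/(1 − 0.7596) = 14.5 × 3.160 = 45.82 MΩ.

R_B ≈ 45.8 MΩ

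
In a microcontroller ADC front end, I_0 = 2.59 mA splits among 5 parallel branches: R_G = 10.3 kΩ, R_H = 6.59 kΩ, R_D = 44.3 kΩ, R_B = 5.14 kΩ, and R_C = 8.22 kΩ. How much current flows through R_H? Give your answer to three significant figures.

Total conductance ΣG = 1/10.3 + 1/6.59 + 1/44.3 + 1/5.14 + 1/8.22 = 0.5876 (units of 1/kΩ).
Current divider: I(R_H) = I_0 · G_k/ΣG = 2.59 × (0.1517/0.5876) = 2.59 × 0.2582 = 0.6688 mA.

I ≈ 0.669 mA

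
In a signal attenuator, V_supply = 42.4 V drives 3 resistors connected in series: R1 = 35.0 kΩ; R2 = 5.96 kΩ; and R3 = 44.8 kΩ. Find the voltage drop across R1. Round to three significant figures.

V ≈ 17.3 V

Series total: ΣR = 35.0 + 5.96 + 44.8 = 85.76 kΩ.
Voltage divider: V = V_supply · (35.00 / 85.76) = 42.4 × 0.4081 = 17.30 V.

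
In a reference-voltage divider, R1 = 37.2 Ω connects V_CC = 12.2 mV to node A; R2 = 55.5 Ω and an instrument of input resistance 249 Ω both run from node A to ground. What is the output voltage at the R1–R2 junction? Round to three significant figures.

V_out ≈ 6.70 mV

First combine the lower leg with the load: R2 ‖ R_L = 45.38 Ω.
Then V_out = V_CC · R2'/(R1 + R2') = 12.2 × 45.38/82.58 = 6.705 mV.
(Unloaded it would be 7.30 mV; the load pulls it down.)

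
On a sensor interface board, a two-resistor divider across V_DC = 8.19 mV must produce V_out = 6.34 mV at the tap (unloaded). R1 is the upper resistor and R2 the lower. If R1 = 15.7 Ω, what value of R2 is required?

R2 ≈ 53.8 Ω

The divider ratio is R2/(R1+R2) = 6.34/8.19 = 0.7741.
So R2 = R1 · V_out/(V_DC − V_out) = 15.7 × 6.34/(8.19 − 6.34) = 15.7 × 3.427 = 53.80 Ω.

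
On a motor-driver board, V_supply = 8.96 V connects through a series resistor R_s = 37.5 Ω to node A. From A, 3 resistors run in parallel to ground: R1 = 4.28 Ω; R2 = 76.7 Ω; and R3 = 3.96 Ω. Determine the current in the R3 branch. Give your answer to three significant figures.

I ≈ 0.115 A

Equivalent of the parallel group: R_p = 2.003 Ω.
V_A by voltage divider: V_A = 8.96 × 2.003/(37.5 + 2.003) = 0.4544 V.
Branch current I = V_A/R3 = 0.4544/3.96 = 0.1147 A.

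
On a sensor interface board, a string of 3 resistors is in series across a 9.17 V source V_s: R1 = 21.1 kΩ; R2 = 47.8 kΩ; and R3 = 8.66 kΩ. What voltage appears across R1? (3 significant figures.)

V ≈ 2.49 V

ΣR = 21.1 + 47.8 + 8.66 = 77.56 kΩ.
V = V_s · R/ΣR = 9.17 × 0.2720 = 2.495 V.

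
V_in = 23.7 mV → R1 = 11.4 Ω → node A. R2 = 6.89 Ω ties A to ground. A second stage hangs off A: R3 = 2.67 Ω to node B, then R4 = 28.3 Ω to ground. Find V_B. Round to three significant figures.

V_B ≈ 7.16 mV

Looking into the second stage from A: R3 + R4 = 30.97 Ω appears in parallel with R2.
Effective lower resistance at A: R2 ‖ 30.97 = 5.636 Ω.
V_A = 23.7 × 5.636/(11.4 + 5.636) = 7.841 mV.
Stage 2 is unloaded, so V_B = V_A · R4/(R3+R4) = 7.841 × 28.3/30.97 = 7.165 mV.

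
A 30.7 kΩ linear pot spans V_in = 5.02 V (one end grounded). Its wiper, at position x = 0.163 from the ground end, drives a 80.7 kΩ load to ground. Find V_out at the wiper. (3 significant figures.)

Lower segment x·R_p = 5.004 kΩ; upper segment (1−x)·R_p = 25.70 kΩ.
R_L loads the lower segment: effective lower R = 4.712 kΩ.
Loaded-divider output: V_out = 5.02 × 0.1550 = 0.7779 V.

V_out ≈ 0.778 V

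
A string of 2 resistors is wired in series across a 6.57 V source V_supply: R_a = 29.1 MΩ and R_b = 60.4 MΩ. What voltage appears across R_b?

Total series resistance ΣR = 29.1 + 60.4 = 89.50 MΩ.
Voltage divider: V = V_supply · (60.40 / 89.50) = 6.57 × 0.6749 = 4.434 V.

V ≈ 4.43 V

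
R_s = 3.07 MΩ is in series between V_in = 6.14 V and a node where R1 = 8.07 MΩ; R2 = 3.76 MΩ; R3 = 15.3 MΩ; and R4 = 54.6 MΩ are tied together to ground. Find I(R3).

I ≈ 0.164 µA

Parallel bank: R_p = 1/(1/8.07 + 1/3.76 + 1/15.3 + 1/54.6) = 2.112 MΩ.
V_A = 6.14 × 2.112/5.182 = 2.502 V.
Branch current I = V_A/R3 = 2.502/15.3 = 0.1635 µA.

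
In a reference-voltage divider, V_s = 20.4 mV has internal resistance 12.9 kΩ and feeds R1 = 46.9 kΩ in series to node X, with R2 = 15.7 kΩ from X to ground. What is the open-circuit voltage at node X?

R1' = 12.9 + 46.9 = 59.80 kΩ (source resistance + R1).
Open-circuit (no load on X): V_th = V_s · R2/(R1' + R2) = 20.4 × 15.7/(59.80 + 15.7) = 4.242 mV.

V_th ≈ 4.24 mV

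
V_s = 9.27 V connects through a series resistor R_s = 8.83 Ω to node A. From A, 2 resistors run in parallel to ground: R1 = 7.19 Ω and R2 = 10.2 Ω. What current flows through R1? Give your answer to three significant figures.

Equivalent of the parallel group: R_p = 4.217 Ω.
V_A by voltage divider: V_A = 9.27 × 4.217/(8.83 + 4.217) = 2.996 V.
Branch current I = V_A/R1 = 2.996/7.19 = 0.4167 A.

I ≈ 0.417 A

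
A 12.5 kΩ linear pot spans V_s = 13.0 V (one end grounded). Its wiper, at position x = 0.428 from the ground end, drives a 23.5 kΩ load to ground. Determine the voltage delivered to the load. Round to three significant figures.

V_out ≈ 4.92 V

Split the track: R_lower = x·R_p = 5.350 kΩ, R_upper = (1−x)·R_p = 7.150 kΩ.
(x·R_p) ‖ R_L = 4.358 kΩ.
V_out = 13.0 × 4.358/(7.150 + 4.358) = 4.923 V.
(Unloaded: V_out = x·V_s = 5.56 V.)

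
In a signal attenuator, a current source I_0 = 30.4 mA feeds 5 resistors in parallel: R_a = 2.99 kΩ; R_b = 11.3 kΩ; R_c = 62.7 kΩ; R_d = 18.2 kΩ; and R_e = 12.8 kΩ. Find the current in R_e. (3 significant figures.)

I ≈ 4.15 mA

ΣG = 1/2.99 + 1/11.3 + 1/62.7 + 1/18.2 + 1/12.8 = 0.5720.
R_e takes the fraction G_k/ΣG = 0.07812/0.5720 = 0.1366, so I = 30.4 × 0.1366 = 4.152 mA.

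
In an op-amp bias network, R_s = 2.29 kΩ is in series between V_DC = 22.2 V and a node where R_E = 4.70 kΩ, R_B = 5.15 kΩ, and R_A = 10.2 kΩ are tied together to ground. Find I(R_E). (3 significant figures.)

I ≈ 2.19 mA

Parallel bank: R_p = 1/(1/4.70 + 1/5.15 + 1/10.2) = 1.980 kΩ.
V_A = 22.2 × 1.980/4.270 = 10.29 V.
Branch current I = V_A/R_E = 10.29/4.70 = 2.190 mA.
(Equivalently: I_total = 5.199 mA, then current-divider fraction G_k/ΣG = 0.4213.)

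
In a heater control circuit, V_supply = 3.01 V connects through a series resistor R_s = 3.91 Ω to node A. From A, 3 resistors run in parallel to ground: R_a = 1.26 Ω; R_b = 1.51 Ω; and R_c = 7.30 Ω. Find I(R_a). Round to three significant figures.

Equivalent of the parallel group: R_p = 0.6278 Ω.
V_A = 3.01 × 0.6278/4.538 = 0.4164 V.
Branch current I = V_A/R_a = 0.4164/1.26 = 0.3305 A.

I ≈ 0.330 A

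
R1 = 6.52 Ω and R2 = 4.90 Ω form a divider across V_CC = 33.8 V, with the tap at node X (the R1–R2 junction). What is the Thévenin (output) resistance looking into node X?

Zeroing V_CC shorts the top of R1 to ground, so R_th = R1 ‖ R2 = 2.798 Ω.

R_th ≈ 2.80 Ω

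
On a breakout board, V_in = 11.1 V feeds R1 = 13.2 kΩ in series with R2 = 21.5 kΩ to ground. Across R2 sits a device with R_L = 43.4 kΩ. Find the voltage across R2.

V_out ≈ 5.79 V

First combine the lower leg with the load: R2 ‖ R_L = 14.38 kΩ.
Now apply the divider: V_out = 11.1 × 0.5213 = 5.787 V.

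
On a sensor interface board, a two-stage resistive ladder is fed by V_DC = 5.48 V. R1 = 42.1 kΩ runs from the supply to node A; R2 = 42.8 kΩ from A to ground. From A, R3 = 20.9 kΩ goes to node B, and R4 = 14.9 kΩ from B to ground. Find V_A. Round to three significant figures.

Looking into the second stage from A: R3 + R4 = 35.80 kΩ appears in parallel with R2.
R2 ‖ (R3+R4) = 19.49 kΩ.
First divider: V_A = V_DC · 19.49/(42.1 + 19.49) = 1.734 V.

V_A ≈ 1.73 V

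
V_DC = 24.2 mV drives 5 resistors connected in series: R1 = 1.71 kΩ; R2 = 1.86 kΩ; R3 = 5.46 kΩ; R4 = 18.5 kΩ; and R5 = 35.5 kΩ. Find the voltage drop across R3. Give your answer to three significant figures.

Total series resistance ΣR = 1.71 + 1.86 + 5.46 + 18.5 + 35.5 = 63.03 kΩ.
V = V_DC · R/ΣR = 24.2 × 0.08663 = 2.096 mV.

V ≈ 2.10 mV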